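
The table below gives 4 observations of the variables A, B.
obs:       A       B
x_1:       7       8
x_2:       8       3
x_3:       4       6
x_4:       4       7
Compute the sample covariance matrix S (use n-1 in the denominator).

Step 1 — column means:
  mean(A) = (7 + 8 + 4 + 4) / 4 = 23/4 = 5.75
  mean(B) = (8 + 3 + 6 + 7) / 4 = 24/4 = 6

Step 2 — sample covariance S[i,j] = (1/(n-1)) · Σ_k (x_{k,i} - mean_i) · (x_{k,j} - mean_j), with n-1 = 3.
  S[A,A] = ((1.25)·(1.25) + (2.25)·(2.25) + (-1.75)·(-1.75) + (-1.75)·(-1.75)) / 3 = 12.75/3 = 4.25
  S[A,B] = ((1.25)·(2) + (2.25)·(-3) + (-1.75)·(0) + (-1.75)·(1)) / 3 = -6/3 = -2
  S[B,B] = ((2)·(2) + (-3)·(-3) + (0)·(0) + (1)·(1)) / 3 = 14/3 = 4.6667

S is symmetric (S[j,i] = S[i,j]). Assembling:

S = [[4.25, -2],
 [-2, 4.6667]]


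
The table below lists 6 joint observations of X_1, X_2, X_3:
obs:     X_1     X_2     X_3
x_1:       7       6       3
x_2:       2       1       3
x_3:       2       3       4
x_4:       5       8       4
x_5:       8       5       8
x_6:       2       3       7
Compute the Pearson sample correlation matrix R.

Step 1 — column means:
  mean(X_1) = (7 + 2 + 2 + 5 + 8 + 2) / 6 = 26/6 = 4.3333
  mean(X_2) = (6 + 1 + 3 + 8 + 5 + 3) / 6 = 26/6 = 4.3333
  mean(X_3) = (3 + 3 + 4 + 4 + 8 + 7) / 6 = 29/6 = 4.8333

Step 2 — sample variances and covariances s[i,j] = (1/(n-1)) · Σ_k (x_{k,i} - mean_i) · (x_{k,j} - mean_j), with n-1 = 5:
  s[X_1,X_1] = ((2.6667)·(2.6667) + (-2.3333)·(-2.3333) + (-2.3333)·(-2.3333) + (0.6667)·(0.6667) + (3.6667)·(3.6667) + (-2.3333)·(-2.3333)) / 5 = 37.3333/5 = 7.4667
  s[X_1,X_2] = ((2.6667)·(1.6667) + (-2.3333)·(-3.3333) + (-2.3333)·(-1.3333) + (0.6667)·(3.6667) + (3.6667)·(0.6667) + (-2.3333)·(-1.3333)) / 5 = 23.3333/5 = 4.6667
  s[X_1,X_3] = ((2.6667)·(-1.8333) + (-2.3333)·(-1.8333) + (-2.3333)·(-0.8333) + (0.6667)·(-0.8333) + (3.6667)·(3.1667) + (-2.3333)·(2.1667)) / 5 = 7.3333/5 = 1.4667
  s[X_2,X_2] = ((1.6667)·(1.6667) + (-3.3333)·(-3.3333) + (-1.3333)·(-1.3333) + (3.6667)·(3.6667) + (0.6667)·(0.6667) + (-1.3333)·(-1.3333)) / 5 = 31.3333/5 = 6.2667
  s[X_2,X_3] = ((1.6667)·(-1.8333) + (-3.3333)·(-1.8333) + (-1.3333)·(-0.8333) + (3.6667)·(-0.8333) + (0.6667)·(3.1667) + (-1.3333)·(2.1667)) / 5 = 0.3333/5 = 0.0667
  s[X_3,X_3] = ((-1.8333)·(-1.8333) + (-1.8333)·(-1.8333) + (-0.8333)·(-0.8333) + (-0.8333)·(-0.8333) + (3.1667)·(3.1667) + (2.1667)·(2.1667)) / 5 = 22.8333/5 = 4.5667
  Sample standard deviations s_i = √(s[i,i]):
  s(X_1) = √(7.4667) = 2.7325
  s(X_2) = √(6.2667) = 2.5033
  s(X_3) = √(4.5667) = 2.137

Step 3 — r_{ij} = s_{ij} / (s_i · s_j):
  r[X_1,X_1] = 1 (diagonal).
  r[X_1,X_2] = 4.6667 / (2.7325 · 2.5033) = 4.6667 / 6.8404 = 0.6822
  r[X_1,X_3] = 1.4667 / (2.7325 · 2.137) = 1.4667 / 5.8393 = 0.2512
  r[X_2,X_2] = 1 (diagonal).
  r[X_2,X_3] = 0.0667 / (2.5033 · 2.137) = 0.0667 / 5.3496 = 0.0125
  r[X_3,X_3] = 1 (diagonal).

R is symmetric with unit diagonal. Assembling:

R = [[1, 0.6822, 0.2512],
 [0.6822, 1, 0.0125],
 [0.2512, 0.0125, 1]]


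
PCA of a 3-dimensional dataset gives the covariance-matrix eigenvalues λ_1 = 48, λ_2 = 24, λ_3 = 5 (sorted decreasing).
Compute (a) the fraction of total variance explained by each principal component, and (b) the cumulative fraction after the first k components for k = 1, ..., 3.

Step 1 — total variance = trace(Sigma) = Σ λ_i = 48 + 24 + 5 = 77.

Step 2 — fraction explained by component i = λ_i / Σ λ:
  PC1: 48/77 = 0.6234
  PC2: 24/77 = 0.3117
  PC3: 5/77 = 0.0649

Step 3 — cumulative fraction after k components = (λ_1 + ... + λ_k) / Σ λ:
  k = 1: 48/77 = 0.6234
  k = 2: (48 + 24)/77 = 72/77 = 0.9351
  k = 3: (48 + 24 + 5)/77 = 77/77 = 1

Summary (fraction, with percent):

explained: PC1 0.6234 (62.34%), PC2 0.3117 (31.17%), PC3 0.0649 (6.49%);  cumulative: 0.6234, 0.9351, 1


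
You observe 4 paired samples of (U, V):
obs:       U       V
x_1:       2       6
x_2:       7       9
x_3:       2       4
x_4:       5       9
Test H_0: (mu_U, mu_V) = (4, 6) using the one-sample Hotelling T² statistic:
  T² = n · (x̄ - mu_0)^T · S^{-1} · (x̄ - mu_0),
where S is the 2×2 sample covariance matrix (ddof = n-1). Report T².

Step 1 — sample mean vector:
  mean(U) = (2 + 7 + 2 + 5) / 4 = 16/4 = 4
  mean(V) = (6 + 9 + 4 + 9) / 4 = 28/4 = 7
  x̄ = (4, 7),  deviation x̄ - mu_0 = (4, 7) - (4, 6) = (0, 1).

Step 2 — sample covariance matrix, S[i,j] = (1/(n-1)) · Σ_k (x_{k,i} - mean_i) · (x_{k,j} - mean_j), divisor n-1 = 3:
  S[U,U] = ((-2)·(-2) + (3)·(3) + (-2)·(-2) + (1)·(1)) / 3 = 18/3 = 6
  S[U,V] = ((-2)·(-1) + (3)·(2) + (-2)·(-3) + (1)·(2)) / 3 = 16/3 = 5.3333
  S[V,V] = ((-1)·(-1) + (2)·(2) + (-3)·(-3) + (2)·(2)) / 3 = 18/3 = 6
  S = [[6, 5.3333],
 [5.3333, 6]].

Step 3 — invert S. det(S) = 6·6 - (5.3333)² = 7.5556.
  S^{-1} = (1/det) · [[d, -b], [-b, a]] = [[0.7941, -0.7059],
 [-0.7059, 0.7941]].

Step 4 — quadratic form (x̄ - mu_0)^T · S^{-1} · (x̄ - mu_0):
  S^{-1} · (x̄ - mu_0) = (-0.7059, 0.7941),
  (x̄ - mu_0)^T · [...] = (0)·(-0.7059) + (1)·(0.7941) = 0.7941.

Step 5 — scale by n: T² = 4 · 0.7941 = 3.1765.

T² ≈ 3.1765


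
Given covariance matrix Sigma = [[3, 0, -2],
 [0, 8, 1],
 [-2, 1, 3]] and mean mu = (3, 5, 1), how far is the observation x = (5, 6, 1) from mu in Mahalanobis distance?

Step 1 — centre the observation: (x - mu) = (2, 1, 0).

Step 2 — invert Sigma (cofactor / det for 3×3, or solve directly):
  Sigma^{-1} = [[0.6216, -0.0541, 0.4324],
 [-0.0541, 0.1351, -0.0811],
 [0.4324, -0.0811, 0.6486]].

Step 3 — form the quadratic (x - mu)^T · Sigma^{-1} · (x - mu):
  Sigma^{-1} · (x - mu) = (1.1892, 0.027, 0.7838).
  (x - mu)^T · [Sigma^{-1} · (x - mu)] = (2)·(1.1892) + (1)·(0.027) + (0)·(0.7838) = 2.4054.

Step 4 — take square root: d = √(2.4054) ≈ 1.5509.

d(x, mu) = √(2.4054) ≈ 1.5509


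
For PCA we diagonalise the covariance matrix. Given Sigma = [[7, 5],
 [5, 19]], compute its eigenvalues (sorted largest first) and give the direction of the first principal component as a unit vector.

Step 1 — characteristic polynomial of 2×2 Sigma:
  det(Sigma - λI) = λ² - trace · λ + det = 0.
  trace = 7 + 19 = 26, det = 7·19 - (5)² = 108.
Step 2 — discriminant:
  Δ = trace² - 4·det = 676 - 432 = 244.
Step 3 — eigenvalues:
  λ = (trace ± √Δ)/2 = (26 ± 15.6205)/2,
  λ_1 = 20.8102,  λ_2 = 5.1898.

Step 4 — unit eigenvector for λ_1: solve (Sigma - λ_1 I)v = 0. First row:
  (7 - 20.8102)·v_x + (5)·v_y = 0, i.e. (-13.8102)·v_x + (5)·v_y = 0,
  so v ∝ (b, λ_1 - a) = (5, 13.8102) = u.
  ||u|| = √((5)² + (13.8102)²) = √(215.723) ≈ 14.6875,
  v_1 = u/||u|| ≈ (0.3404, 0.9403) (||v_1|| = 1).

λ_1 = 20.8102,  λ_2 = 5.1898;  v_1 ≈ (0.3404, 0.9403)


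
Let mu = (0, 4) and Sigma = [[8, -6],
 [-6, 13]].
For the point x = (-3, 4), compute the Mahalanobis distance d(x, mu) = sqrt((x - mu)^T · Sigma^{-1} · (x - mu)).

Step 1 — centre the observation: (x - mu) = (-3, 0).

Step 2 — invert Sigma. det(Sigma) = 8·13 - (-6)² = 68.
  Sigma^{-1} = (1/det) · [[d, -b], [-b, a]] = [[0.1912, 0.0882],
 [0.0882, 0.1176]].

Step 3 — form the quadratic (x - mu)^T · Sigma^{-1} · (x - mu):
  Sigma^{-1} · (x - mu) = (-0.5735, -0.2647).
  (x - mu)^T · [Sigma^{-1} · (x - mu)] = (-3)·(-0.5735) + (0)·(-0.2647) = 1.7206.

Step 4 — take square root: d = √(1.7206) ≈ 1.3117.

d(x, mu) = √(1.7206) ≈ 1.3117


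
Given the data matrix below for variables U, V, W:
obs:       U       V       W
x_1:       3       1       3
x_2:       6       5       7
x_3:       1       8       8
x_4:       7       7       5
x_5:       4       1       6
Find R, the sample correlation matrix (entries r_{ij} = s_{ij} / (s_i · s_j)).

Step 1 — column means:
  mean(U) = (3 + 6 + 1 + 7 + 4) / 5 = 21/5 = 4.2
  mean(V) = (1 + 5 + 8 + 7 + 1) / 5 = 22/5 = 4.4
  mean(W) = (3 + 7 + 8 + 5 + 6) / 5 = 29/5 = 5.8

Step 2 — sample variances and covariances s[i,j] = (1/(n-1)) · Σ_k (x_{k,i} - mean_i) · (x_{k,j} - mean_j), with n-1 = 4:
  s[U,U] = ((-1.2)·(-1.2) + (1.8)·(1.8) + (-3.2)·(-3.2) + (2.8)·(2.8) + (-0.2)·(-0.2)) / 4 = 22.8/4 = 5.7
  s[U,V] = ((-1.2)·(-3.4) + (1.8)·(0.6) + (-3.2)·(3.6) + (2.8)·(2.6) + (-0.2)·(-3.4)) / 4 = 1.6/4 = 0.4
  s[U,W] = ((-1.2)·(-2.8) + (1.8)·(1.2) + (-3.2)·(2.2) + (2.8)·(-0.8) + (-0.2)·(0.2)) / 4 = -3.8/4 = -0.95
  s[V,V] = ((-3.4)·(-3.4) + (0.6)·(0.6) + (3.6)·(3.6) + (2.6)·(2.6) + (-3.4)·(-3.4)) / 4 = 43.2/4 = 10.8
  s[V,W] = ((-3.4)·(-2.8) + (0.6)·(1.2) + (3.6)·(2.2) + (2.6)·(-0.8) + (-3.4)·(0.2)) / 4 = 15.4/4 = 3.85
  s[W,W] = ((-2.8)·(-2.8) + (1.2)·(1.2) + (2.2)·(2.2) + (-0.8)·(-0.8) + (0.2)·(0.2)) / 4 = 14.8/4 = 3.7
  Sample standard deviations s_i = √(s[i,i]):
  s(U) = √(5.7) = 2.3875
  s(V) = √(10.8) = 3.2863
  s(W) = √(3.7) = 1.9235

Step 3 — r_{ij} = s_{ij} / (s_i · s_j):
  r[U,U] = 1 (diagonal).
  r[U,V] = 0.4 / (2.3875 · 3.2863) = 0.4 / 7.846 = 0.051
  r[U,W] = -0.95 / (2.3875 · 1.9235) = -0.95 / 4.5924 = -0.2069
  r[V,V] = 1 (diagonal).
  r[V,W] = 3.85 / (3.2863 · 1.9235) = 3.85 / 6.3214 = 0.609
  r[W,W] = 1 (diagonal).

R is symmetric with unit diagonal. Assembling:

R = [[1, 0.051, -0.2069],
 [0.051, 1, 0.609],
 [-0.2069, 0.609, 1]]


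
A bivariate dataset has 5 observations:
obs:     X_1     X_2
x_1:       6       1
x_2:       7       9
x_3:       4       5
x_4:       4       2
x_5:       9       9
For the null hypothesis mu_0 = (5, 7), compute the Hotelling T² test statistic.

Step 1 — sample mean vector:
  mean(X_1) = (6 + 7 + 4 + 4 + 9) / 5 = 30/5 = 6
  mean(X_2) = (1 + 9 + 5 + 2 + 9) / 5 = 26/5 = 5.2
  x̄ = (6, 5.2),  deviation x̄ - mu_0 = (6, 5.2) - (5, 7) = (1, -1.8).

Step 2 — sample covariance matrix, S[i,j] = (1/(n-1)) · Σ_k (x_{k,i} - mean_i) · (x_{k,j} - mean_j), divisor n-1 = 4:
  S[X_1,X_1] = ((0)·(0) + (1)·(1) + (-2)·(-2) + (-2)·(-2) + (3)·(3)) / 4 = 18/4 = 4.5
  S[X_1,X_2] = ((0)·(-4.2) + (1)·(3.8) + (-2)·(-0.2) + (-2)·(-3.2) + (3)·(3.8)) / 4 = 22/4 = 5.5
  S[X_2,X_2] = ((-4.2)·(-4.2) + (3.8)·(3.8) + (-0.2)·(-0.2) + (-3.2)·(-3.2) + (3.8)·(3.8)) / 4 = 56.8/4 = 14.2
  S = [[4.5, 5.5],
 [5.5, 14.2]].

Step 3 — invert S. det(S) = 4.5·14.2 - (5.5)² = 33.65.
  S^{-1} = (1/det) · [[d, -b], [-b, a]] = [[0.422, -0.1634],
 [-0.1634, 0.1337]].

Step 4 — quadratic form (x̄ - mu_0)^T · S^{-1} · (x̄ - mu_0):
  S^{-1} · (x̄ - mu_0) = (0.7162, -0.4042),
  (x̄ - mu_0)^T · [...] = (1)·(0.7162) + (-1.8)·(-0.4042) = 1.4437.

Step 5 — scale by n: T² = 5 · 1.4437 = 7.2184.

T² ≈ 7.2184


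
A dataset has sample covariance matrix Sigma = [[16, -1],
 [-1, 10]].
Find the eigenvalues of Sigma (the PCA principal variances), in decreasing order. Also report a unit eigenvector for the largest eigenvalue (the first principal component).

Step 1 — characteristic polynomial of 2×2 Sigma:
  det(Sigma - λI) = λ² - trace · λ + det = 0.
  trace = 16 + 10 = 26, det = 16·10 - (-1)² = 159.
Step 2 — discriminant:
  Δ = trace² - 4·det = 676 - 636 = 40.
Step 3 — eigenvalues:
  λ = (trace ± √Δ)/2 = (26 ± 6.3246)/2,
  λ_1 = 16.1623,  λ_2 = 9.8377.

Step 4 — unit eigenvector for λ_1: solve (Sigma - λ_1 I)v = 0. First row:
  (16 - 16.1623)·v_x + (-1)·v_y = 0, i.e. (-0.1623)·v_x + (-1)·v_y = 0,
  so v ∝ (b, λ_1 - a) = (-1, 0.1623); multiply by -1 so the first entry is positive: u = (1, -0.1623).
  ||u|| = √((1)² + (-0.1623)²) = √(1.0263) ≈ 1.0131,
  v_1 = u/||u|| ≈ (0.9871, -0.1602) (||v_1|| = 1).

λ_1 = 16.1623,  λ_2 = 9.8377;  v_1 ≈ (0.9871, -0.1602)


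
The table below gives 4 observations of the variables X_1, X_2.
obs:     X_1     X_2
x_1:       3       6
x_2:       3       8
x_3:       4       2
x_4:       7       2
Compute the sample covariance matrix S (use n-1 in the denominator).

Step 1 — column means:
  mean(X_1) = (3 + 3 + 4 + 7) / 4 = 17/4 = 4.25
  mean(X_2) = (6 + 8 + 2 + 2) / 4 = 18/4 = 4.5

Step 2 — sample covariance S[i,j] = (1/(n-1)) · Σ_k (x_{k,i} - mean_i) · (x_{k,j} - mean_j), with n-1 = 3.
  S[X_1,X_1] = ((-1.25)·(-1.25) + (-1.25)·(-1.25) + (-0.25)·(-0.25) + (2.75)·(2.75)) / 3 = 10.75/3 = 3.5833
  S[X_1,X_2] = ((-1.25)·(1.5) + (-1.25)·(3.5) + (-0.25)·(-2.5) + (2.75)·(-2.5)) / 3 = -12.5/3 = -4.1667
  S[X_2,X_2] = ((1.5)·(1.5) + (3.5)·(3.5) + (-2.5)·(-2.5) + (-2.5)·(-2.5)) / 3 = 27/3 = 9

S is symmetric (S[j,i] = S[i,j]). Assembling:

S = [[3.5833, -4.1667],
 [-4.1667, 9]]


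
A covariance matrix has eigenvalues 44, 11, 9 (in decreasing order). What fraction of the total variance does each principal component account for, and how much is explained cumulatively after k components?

Step 1 — total variance = trace(Sigma) = Σ λ_i = 44 + 11 + 9 = 64.

Step 2 — fraction explained by component i = λ_i / Σ λ:
  PC1: 44/64 = 0.6875
  PC2: 11/64 = 0.1719
  PC3: 9/64 = 0.1406

Step 3 — cumulative fraction after k components = (λ_1 + ... + λ_k) / Σ λ:
  k = 1: 44/64 = 0.6875
  k = 2: (44 + 11)/64 = 55/64 = 0.8594
  k = 3: (44 + 11 + 9)/64 = 64/64 = 1

Summary (fraction, with percent):

explained: PC1 0.6875 (68.75%), PC2 0.1719 (17.19%), PC3 0.1406 (14.06%);  cumulative: 0.6875, 0.8594, 1


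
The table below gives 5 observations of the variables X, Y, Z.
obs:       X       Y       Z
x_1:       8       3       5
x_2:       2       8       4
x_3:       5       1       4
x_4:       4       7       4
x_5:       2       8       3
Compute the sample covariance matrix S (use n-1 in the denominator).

Step 1 — column means:
  mean(X) = (8 + 2 + 5 + 4 + 2) / 5 = 21/5 = 4.2
  mean(Y) = (3 + 8 + 1 + 7 + 8) / 5 = 27/5 = 5.4
  mean(Z) = (5 + 4 + 4 + 4 + 3) / 5 = 20/5 = 4

Step 2 — sample covariance S[i,j] = (1/(n-1)) · Σ_k (x_{k,i} - mean_i) · (x_{k,j} - mean_j), with n-1 = 4.
  S[X,X] = ((3.8)·(3.8) + (-2.2)·(-2.2) + (0.8)·(0.8) + (-0.2)·(-0.2) + (-2.2)·(-2.2)) / 4 = 24.8/4 = 6.2
  S[X,Y] = ((3.8)·(-2.4) + (-2.2)·(2.6) + (0.8)·(-4.4) + (-0.2)·(1.6) + (-2.2)·(2.6)) / 4 = -24.4/4 = -6.1
  S[X,Z] = ((3.8)·(1) + (-2.2)·(0) + (0.8)·(0) + (-0.2)·(0) + (-2.2)·(-1)) / 4 = 6/4 = 1.5
  S[Y,Y] = ((-2.4)·(-2.4) + (2.6)·(2.6) + (-4.4)·(-4.4) + (1.6)·(1.6) + (2.6)·(2.6)) / 4 = 41.2/4 = 10.3
  S[Y,Z] = ((-2.4)·(1) + (2.6)·(0) + (-4.4)·(0) + (1.6)·(0) + (2.6)·(-1)) / 4 = -5/4 = -1.25
  S[Z,Z] = ((1)·(1) + (0)·(0) + (0)·(0) + (0)·(0) + (-1)·(-1)) / 4 = 2/4 = 0.5

S is symmetric (S[j,i] = S[i,j]). Assembling:

S = [[6.2, -6.1, 1.5],
 [-6.1, 10.3, -1.25],
 [1.5, -1.25, 0.5]]


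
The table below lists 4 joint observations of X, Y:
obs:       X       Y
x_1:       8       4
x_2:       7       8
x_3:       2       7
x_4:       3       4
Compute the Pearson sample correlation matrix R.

Step 1 — column means:
  mean(X) = (8 + 7 + 2 + 3) / 4 = 20/4 = 5
  mean(Y) = (4 + 8 + 7 + 4) / 4 = 23/4 = 5.75

Step 2 — sample variances and covariances s[i,j] = (1/(n-1)) · Σ_k (x_{k,i} - mean_i) · (x_{k,j} - mean_j), with n-1 = 3:
  s[X,X] = ((3)·(3) + (2)·(2) + (-3)·(-3) + (-2)·(-2)) / 3 = 26/3 = 8.6667
  s[X,Y] = ((3)·(-1.75) + (2)·(2.25) + (-3)·(1.25) + (-2)·(-1.75)) / 3 = -1/3 = -0.3333
  s[Y,Y] = ((-1.75)·(-1.75) + (2.25)·(2.25) + (1.25)·(1.25) + (-1.75)·(-1.75)) / 3 = 12.75/3 = 4.25
  Sample standard deviations s_i = √(s[i,i]):
  s(X) = √(8.6667) = 2.9439
  s(Y) = √(4.25) = 2.0616

Step 3 — r_{ij} = s_{ij} / (s_i · s_j):
  r[X,X] = 1 (diagonal).
  r[X,Y] = -0.3333 / (2.9439 · 2.0616) = -0.3333 / 6.069 = -0.0549
  r[Y,Y] = 1 (diagonal).

R is symmetric with unit diagonal. Assembling:

R = [[1, -0.0549],
 [-0.0549, 1]]


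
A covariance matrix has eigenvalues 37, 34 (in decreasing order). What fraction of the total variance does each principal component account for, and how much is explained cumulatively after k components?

Step 1 — total variance = trace(Sigma) = Σ λ_i = 37 + 34 = 71.

Step 2 — fraction explained by component i = λ_i / Σ λ:
  PC1: 37/71 = 0.5211
  PC2: 34/71 = 0.4789

Step 3 — cumulative fraction after k components = (λ_1 + ... + λ_k) / Σ λ:
  k = 1: 37/71 = 0.5211
  k = 2: (37 + 34)/71 = 71/71 = 1

Summary (fraction, with percent):

explained: PC1 0.5211 (52.11%), PC2 0.4789 (47.89%);  cumulative: 0.5211, 1


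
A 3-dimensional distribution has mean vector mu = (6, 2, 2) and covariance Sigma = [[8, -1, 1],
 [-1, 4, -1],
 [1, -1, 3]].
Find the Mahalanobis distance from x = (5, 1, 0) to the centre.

Step 1 — centre the observation: (x - mu) = (-1, -1, -2).

Step 2 — invert Sigma (cofactor / det for 3×3, or solve directly):
  Sigma^{-1} = [[0.1325, 0.0241, -0.0361],
 [0.0241, 0.2771, 0.0843],
 [-0.0361, 0.0843, 0.3735]].

Step 3 — form the quadratic (x - mu)^T · Sigma^{-1} · (x - mu):
  Sigma^{-1} · (x - mu) = (-0.0843, -0.4699, -0.7952).
  (x - mu)^T · [Sigma^{-1} · (x - mu)] = (-1)·(-0.0843) + (-1)·(-0.4699) + (-2)·(-0.7952) = 2.1446.

Step 4 — take square root: d = √(2.1446) ≈ 1.4644.

d(x, mu) = √(2.1446) ≈ 1.4644


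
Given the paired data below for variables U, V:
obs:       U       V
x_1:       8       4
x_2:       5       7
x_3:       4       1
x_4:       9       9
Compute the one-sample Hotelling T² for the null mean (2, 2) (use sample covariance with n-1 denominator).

Step 1 — sample mean vector:
  mean(U) = (8 + 5 + 4 + 9) / 4 = 26/4 = 6.5
  mean(V) = (4 + 7 + 1 + 9) / 4 = 21/4 = 5.25
  x̄ = (6.5, 5.25),  deviation x̄ - mu_0 = (6.5, 5.25) - (2, 2) = (4.5, 3.25).

Step 2 — sample covariance matrix, S[i,j] = (1/(n-1)) · Σ_k (x_{k,i} - mean_i) · (x_{k,j} - mean_j), divisor n-1 = 3:
  S[U,U] = ((1.5)·(1.5) + (-1.5)·(-1.5) + (-2.5)·(-2.5) + (2.5)·(2.5)) / 3 = 17/3 = 5.6667
  S[U,V] = ((1.5)·(-1.25) + (-1.5)·(1.75) + (-2.5)·(-4.25) + (2.5)·(3.75)) / 3 = 15.5/3 = 5.1667
  S[V,V] = ((-1.25)·(-1.25) + (1.75)·(1.75) + (-4.25)·(-4.25) + (3.75)·(3.75)) / 3 = 36.75/3 = 12.25
  S = [[5.6667, 5.1667],
 [5.1667, 12.25]].

Step 3 — invert S. det(S) = 5.6667·12.25 - (5.1667)² = 42.7222.
  S^{-1} = (1/det) · [[d, -b], [-b, a]] = [[0.2867, -0.1209],
 [-0.1209, 0.1326]].

Step 4 — quadratic form (x̄ - mu_0)^T · S^{-1} · (x̄ - mu_0):
  S^{-1} · (x̄ - mu_0) = (0.8973, -0.1131),
  (x̄ - mu_0)^T · [...] = (4.5)·(0.8973) + (3.25)·(-0.1131) = 3.67.

Step 5 — scale by n: T² = 4 · 3.67 = 14.6801.

T² ≈ 14.6801


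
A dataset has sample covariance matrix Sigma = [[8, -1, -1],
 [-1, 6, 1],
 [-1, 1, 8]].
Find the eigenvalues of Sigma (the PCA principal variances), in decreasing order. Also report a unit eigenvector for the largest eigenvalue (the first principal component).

Step 1 — characteristic polynomial p(λ) = det(λI - Sigma) = λ³ - tr·λ² + c_1·λ - det, where tr = trace, c_1 = sum of the principal 2×2 minors, det = det(Sigma):
  tr = 8 + 6 + 8 = 22,
  c_1 = (8·6 - (-1)²) + (8·8 - (-1)²) + (6·8 - (1)²) = 47 + 63 + 47 = 157,
  det = 8·(6·8 - (1)²) - (-1)·((-1)·8 - (1)·(-1)) + (-1)·((-1)·(1) - 6·(-1)) = 8·(47) - (-1)·(-7) + (-1)·(5) = 364.
  So p(λ) = λ³ - 22λ² + 157λ - 364.
Step 2 — look for an integer root (rational root theorem: any rational root is an integer divisor of 364). Testing λ = 7:
  p(7) = 343 - 1078 + 1099 - 364 = 0  ✓
  Dividing out (λ - 7): p(λ) = (λ - 7)(λ² - 15λ + 52).
Step 3 — remaining eigenvalues from the quadratic λ² - 15λ + 52 = 0:
  Δ = 15² - 4·52 = 225 - 208 = 17,  λ = (15 ± √17)/2 = (15 ± 4.1231)/2 ≈ 9.5616 or 5.4384.
  Sorted: λ_1 = 9.5616,  λ_2 = 7,  λ_3 = 5.4384  (check: sum = 22 = tr ✓).

Step 4 — unit eigenvector for λ_1 ≈ 9.5616: v spans the null space of (Sigma - λ_1 I), whose rows are
  r_1 = (-1.5616, -1, -1),  r_2 = (-1, -3.5616, 1),  r_3 = (-1, 1, -1.5616).
  v is orthogonal to every row, so take v ∝ r_1 × r_2 = ((-1)·(1) - (-1)·(-3.5616), (-1)·(-1) - (-1.5616)·(1), (-1.5616)·(-3.5616) - (-1)·(-1)) ≈ (-4.5616, 2.5616, 4.5616).
  Rescale (multiply by -1 so the first nonzero entry is positive): u = (4.5616, -2.5616, -4.5616).
  ||u|| = √((4.5616)² + (-2.5616)² + (-4.5616)²) = √(48.1771) ≈ 6.941,  v_1 = u/||u|| ≈ (0.6572, -0.369, -0.6572) (||v_1|| = 1).

λ_1 = 9.5616,  λ_2 = 7,  λ_3 = 5.4384;  v_1 ≈ (0.6572, -0.369, -0.6572)


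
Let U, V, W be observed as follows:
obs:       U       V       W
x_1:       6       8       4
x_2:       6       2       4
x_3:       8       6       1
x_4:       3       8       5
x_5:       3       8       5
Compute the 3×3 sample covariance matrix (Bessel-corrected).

Step 1 — column means:
  mean(U) = (6 + 6 + 8 + 3 + 3) / 5 = 26/5 = 5.2
  mean(V) = (8 + 2 + 6 + 8 + 8) / 5 = 32/5 = 6.4
  mean(W) = (4 + 4 + 1 + 5 + 5) / 5 = 19/5 = 3.8

Step 2 — sample covariance S[i,j] = (1/(n-1)) · Σ_k (x_{k,i} - mean_i) · (x_{k,j} - mean_j), with n-1 = 4.
  S[U,U] = ((0.8)·(0.8) + (0.8)·(0.8) + (2.8)·(2.8) + (-2.2)·(-2.2) + (-2.2)·(-2.2)) / 4 = 18.8/4 = 4.7
  S[U,V] = ((0.8)·(1.6) + (0.8)·(-4.4) + (2.8)·(-0.4) + (-2.2)·(1.6) + (-2.2)·(1.6)) / 4 = -10.4/4 = -2.6
  S[U,W] = ((0.8)·(0.2) + (0.8)·(0.2) + (2.8)·(-2.8) + (-2.2)·(1.2) + (-2.2)·(1.2)) / 4 = -12.8/4 = -3.2
  S[V,V] = ((1.6)·(1.6) + (-4.4)·(-4.4) + (-0.4)·(-0.4) + (1.6)·(1.6) + (1.6)·(1.6)) / 4 = 27.2/4 = 6.8
  S[V,W] = ((1.6)·(0.2) + (-4.4)·(0.2) + (-0.4)·(-2.8) + (1.6)·(1.2) + (1.6)·(1.2)) / 4 = 4.4/4 = 1.1
  S[W,W] = ((0.2)·(0.2) + (0.2)·(0.2) + (-2.8)·(-2.8) + (1.2)·(1.2) + (1.2)·(1.2)) / 4 = 10.8/4 = 2.7

S is symmetric (S[j,i] = S[i,j]). Assembling:

S = [[4.7, -2.6, -3.2],
 [-2.6, 6.8, 1.1],
 [-3.2, 1.1, 2.7]]


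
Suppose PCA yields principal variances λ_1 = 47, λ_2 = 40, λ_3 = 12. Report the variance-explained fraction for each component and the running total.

Step 1 — total variance = trace(Sigma) = Σ λ_i = 47 + 40 + 12 = 99.

Step 2 — fraction explained by component i = λ_i / Σ λ:
  PC1: 47/99 = 0.4747
  PC2: 40/99 = 0.404
  PC3: 12/99 = 0.1212

Step 3 — cumulative fraction after k components = (λ_1 + ... + λ_k) / Σ λ:
  k = 1: 47/99 = 0.4747
  k = 2: (47 + 40)/99 = 87/99 = 0.8788
  k = 3: (47 + 40 + 12)/99 = 99/99 = 1

Summary (fraction, with percent):

explained: PC1 0.4747 (47.47%), PC2 0.404 (40.4%), PC3 0.1212 (12.12%);  cumulative: 0.4747, 0.8788, 1


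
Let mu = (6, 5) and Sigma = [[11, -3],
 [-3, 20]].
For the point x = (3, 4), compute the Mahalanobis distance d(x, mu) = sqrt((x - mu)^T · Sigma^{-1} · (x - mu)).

Step 1 — centre the observation: (x - mu) = (-3, -1).

Step 2 — invert Sigma. det(Sigma) = 11·20 - (-3)² = 211.
  Sigma^{-1} = (1/det) · [[d, -b], [-b, a]] = [[0.0948, 0.0142],
 [0.0142, 0.0521]].

Step 3 — form the quadratic (x - mu)^T · Sigma^{-1} · (x - mu):
  Sigma^{-1} · (x - mu) = (-0.2986, -0.0948).
  (x - mu)^T · [Sigma^{-1} · (x - mu)] = (-3)·(-0.2986) + (-1)·(-0.0948) = 0.9905.

Step 4 — take square root: d = √(0.9905) ≈ 0.9952.

d(x, mu) = √(0.9905) ≈ 0.9952


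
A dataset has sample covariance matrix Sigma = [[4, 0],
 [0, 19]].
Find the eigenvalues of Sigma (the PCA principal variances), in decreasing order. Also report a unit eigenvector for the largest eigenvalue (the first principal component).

Step 1 — characteristic polynomial of 2×2 Sigma:
  det(Sigma - λI) = λ² - trace · λ + det = 0.
  trace = 4 + 19 = 23, det = 4·19 - (0)² = 76.
Step 2 — discriminant:
  Δ = trace² - 4·det = 529 - 304 = 225.
Step 3 — eigenvalues:
  λ = (trace ± √Δ)/2 = (23 ± 15)/2,
  λ_1 = 19,  λ_2 = 4.

Step 4 — unit eigenvector for λ_1: Sigma is diagonal, so its eigenvectors are the coordinate axes. λ_1 = 19 is the diagonal entry on the second coordinate axis, hence
  v_1 = (0, 1) (||v_1|| = 1).

λ_1 = 19,  λ_2 = 4;  v_1 ≈ (0, 1)


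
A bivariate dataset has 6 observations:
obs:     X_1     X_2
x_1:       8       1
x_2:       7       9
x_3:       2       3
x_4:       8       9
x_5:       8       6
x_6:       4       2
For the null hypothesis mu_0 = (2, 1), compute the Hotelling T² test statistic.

Step 1 — sample mean vector:
  mean(X_1) = (8 + 7 + 2 + 8 + 8 + 4) / 6 = 37/6 = 6.1667
  mean(X_2) = (1 + 9 + 3 + 9 + 6 + 2) / 6 = 30/6 = 5
  x̄ = (6.1667, 5),  deviation x̄ - mu_0 = (6.1667, 5) - (2, 1) = (4.1667, 4).

Step 2 — sample covariance matrix, S[i,j] = (1/(n-1)) · Σ_k (x_{k,i} - mean_i) · (x_{k,j} - mean_j), divisor n-1 = 5:
  S[X_1,X_1] = ((1.8333)·(1.8333) + (0.8333)·(0.8333) + (-4.1667)·(-4.1667) + (1.8333)·(1.8333) + (1.8333)·(1.8333) + (-2.1667)·(-2.1667)) / 5 = 32.8333/5 = 6.5667
  S[X_1,X_2] = ((1.8333)·(-4) + (0.8333)·(4) + (-4.1667)·(-2) + (1.8333)·(4) + (1.8333)·(1) + (-2.1667)·(-3)) / 5 = 20/5 = 4
  S[X_2,X_2] = ((-4)·(-4) + (4)·(4) + (-2)·(-2) + (4)·(4) + (1)·(1) + (-3)·(-3)) / 5 = 62/5 = 12.4
  S = [[6.5667, 4],
 [4, 12.4]].

Step 3 — invert S. det(S) = 6.5667·12.4 - (4)² = 65.4267.
  S^{-1} = (1/det) · [[d, -b], [-b, a]] = [[0.1895, -0.0611],
 [-0.0611, 0.1004]].

Step 4 — quadratic form (x̄ - mu_0)^T · S^{-1} · (x̄ - mu_0):
  S^{-1} · (x̄ - mu_0) = (0.5451, 0.1467),
  (x̄ - mu_0)^T · [...] = (4.1667)·(0.5451) + (4)·(0.1467) = 2.8583.

Step 5 — scale by n: T² = 6 · 2.8583 = 17.15.

T² ≈ 17.15


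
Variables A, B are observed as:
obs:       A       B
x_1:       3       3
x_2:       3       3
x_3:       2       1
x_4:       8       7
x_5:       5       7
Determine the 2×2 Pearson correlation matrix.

Step 1 — column means:
  mean(A) = (3 + 3 + 2 + 8 + 5) / 5 = 21/5 = 4.2
  mean(B) = (3 + 3 + 1 + 7 + 7) / 5 = 21/5 = 4.2

Step 2 — sample variances and covariances s[i,j] = (1/(n-1)) · Σ_k (x_{k,i} - mean_i) · (x_{k,j} - mean_j), with n-1 = 4:
  s[A,A] = ((-1.2)·(-1.2) + (-1.2)·(-1.2) + (-2.2)·(-2.2) + (3.8)·(3.8) + (0.8)·(0.8)) / 4 = 22.8/4 = 5.7
  s[A,B] = ((-1.2)·(-1.2) + (-1.2)·(-1.2) + (-2.2)·(-3.2) + (3.8)·(2.8) + (0.8)·(2.8)) / 4 = 22.8/4 = 5.7
  s[B,B] = ((-1.2)·(-1.2) + (-1.2)·(-1.2) + (-3.2)·(-3.2) + (2.8)·(2.8) + (2.8)·(2.8)) / 4 = 28.8/4 = 7.2
  Sample standard deviations s_i = √(s[i,i]):
  s(A) = √(5.7) = 2.3875
  s(B) = √(7.2) = 2.6833

Step 3 — r_{ij} = s_{ij} / (s_i · s_j):
  r[A,A] = 1 (diagonal).
  r[A,B] = 5.7 / (2.3875 · 2.6833) = 5.7 / 6.4062 = 0.8898
  r[B,B] = 1 (diagonal).

R is symmetric with unit diagonal. Assembling:

R = [[1, 0.8898],
 [0.8898, 1]]


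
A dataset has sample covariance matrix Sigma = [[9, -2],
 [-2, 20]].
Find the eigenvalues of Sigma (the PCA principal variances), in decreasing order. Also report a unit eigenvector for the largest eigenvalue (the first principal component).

Step 1 — characteristic polynomial of 2×2 Sigma:
  det(Sigma - λI) = λ² - trace · λ + det = 0.
  trace = 9 + 20 = 29, det = 9·20 - (-2)² = 176.
Step 2 — discriminant:
  Δ = trace² - 4·det = 841 - 704 = 137.
Step 3 — eigenvalues:
  λ = (trace ± √Δ)/2 = (29 ± 11.7047)/2,
  λ_1 = 20.3523,  λ_2 = 8.6477.

Step 4 — unit eigenvector for λ_1: solve (Sigma - λ_1 I)v = 0. First row:
  (9 - 20.3523)·v_x + (-2)·v_y = 0, i.e. (-11.3523)·v_x + (-2)·v_y = 0,
  so v ∝ (b, λ_1 - a) = (-2, 11.3523); multiply by -1 so the first entry is positive: u = (2, -11.3523).
  ||u|| = √((2)² + (-11.3523)²) = √(132.8758) ≈ 11.5272,
  v_1 = u/||u|| ≈ (0.1735, -0.9848) (||v_1|| = 1).

λ_1 = 20.3523,  λ_2 = 8.6477;  v_1 ≈ (0.1735, -0.9848)


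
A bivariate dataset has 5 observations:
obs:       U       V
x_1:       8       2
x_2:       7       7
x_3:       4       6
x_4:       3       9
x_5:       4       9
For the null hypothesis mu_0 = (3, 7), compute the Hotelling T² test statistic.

Step 1 — sample mean vector:
  mean(U) = (8 + 7 + 4 + 3 + 4) / 5 = 26/5 = 5.2
  mean(V) = (2 + 7 + 6 + 9 + 9) / 5 = 33/5 = 6.6
  x̄ = (5.2, 6.6),  deviation x̄ - mu_0 = (5.2, 6.6) - (3, 7) = (2.2, -0.4).

Step 2 — sample covariance matrix, S[i,j] = (1/(n-1)) · Σ_k (x_{k,i} - mean_i) · (x_{k,j} - mean_j), divisor n-1 = 4:
  S[U,U] = ((2.8)·(2.8) + (1.8)·(1.8) + (-1.2)·(-1.2) + (-2.2)·(-2.2) + (-1.2)·(-1.2)) / 4 = 18.8/4 = 4.7
  S[U,V] = ((2.8)·(-4.6) + (1.8)·(0.4) + (-1.2)·(-0.6) + (-2.2)·(2.4) + (-1.2)·(2.4)) / 4 = -19.6/4 = -4.9
  S[V,V] = ((-4.6)·(-4.6) + (0.4)·(0.4) + (-0.6)·(-0.6) + (2.4)·(2.4) + (2.4)·(2.4)) / 4 = 33.2/4 = 8.3
  S = [[4.7, -4.9],
 [-4.9, 8.3]].

Step 3 — invert S. det(S) = 4.7·8.3 - (-4.9)² = 15.
  S^{-1} = (1/det) · [[d, -b], [-b, a]] = [[0.5533, 0.3267],
 [0.3267, 0.3133]].

Step 4 — quadratic form (x̄ - mu_0)^T · S^{-1} · (x̄ - mu_0):
  S^{-1} · (x̄ - mu_0) = (1.0867, 0.5933),
  (x̄ - mu_0)^T · [...] = (2.2)·(1.0867) + (-0.4)·(0.5933) = 2.1533.

Step 5 — scale by n: T² = 5 · 2.1533 = 10.7667.

T² ≈ 10.7667


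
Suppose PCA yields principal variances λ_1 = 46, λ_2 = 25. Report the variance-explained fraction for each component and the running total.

Step 1 — total variance = trace(Sigma) = Σ λ_i = 46 + 25 = 71.

Step 2 — fraction explained by component i = λ_i / Σ λ:
  PC1: 46/71 = 0.6479
  PC2: 25/71 = 0.3521

Step 3 — cumulative fraction after k components = (λ_1 + ... + λ_k) / Σ λ:
  k = 1: 46/71 = 0.6479
  k = 2: (46 + 25)/71 = 71/71 = 1

Summary (fraction, with percent):

explained: PC1 0.6479 (64.79%), PC2 0.3521 (35.21%);  cumulative: 0.6479, 1


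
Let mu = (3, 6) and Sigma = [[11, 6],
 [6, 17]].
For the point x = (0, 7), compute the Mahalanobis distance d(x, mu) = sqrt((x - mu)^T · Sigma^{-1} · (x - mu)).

Step 1 — centre the observation: (x - mu) = (-3, 1).

Step 2 — invert Sigma. det(Sigma) = 11·17 - (6)² = 151.
  Sigma^{-1} = (1/det) · [[d, -b], [-b, a]] = [[0.1126, -0.0397],
 [-0.0397, 0.0728]].

Step 3 — form the quadratic (x - mu)^T · Sigma^{-1} · (x - mu):
  Sigma^{-1} · (x - mu) = (-0.3775, 0.1921).
  (x - mu)^T · [Sigma^{-1} · (x - mu)] = (-3)·(-0.3775) + (1)·(0.1921) = 1.3245.

Step 4 — take square root: d = √(1.3245) ≈ 1.1509.

d(x, mu) = √(1.3245) ≈ 1.1509


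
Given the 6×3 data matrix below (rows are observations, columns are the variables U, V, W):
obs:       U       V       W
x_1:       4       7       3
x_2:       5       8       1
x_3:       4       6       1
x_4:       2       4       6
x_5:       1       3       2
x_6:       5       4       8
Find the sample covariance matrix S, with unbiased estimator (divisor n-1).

Step 1 — column means:
  mean(U) = (4 + 5 + 4 + 2 + 1 + 5) / 6 = 21/6 = 3.5
  mean(V) = (7 + 8 + 6 + 4 + 3 + 4) / 6 = 32/6 = 5.3333
  mean(W) = (3 + 1 + 1 + 6 + 2 + 8) / 6 = 21/6 = 3.5

Step 2 — sample covariance S[i,j] = (1/(n-1)) · Σ_k (x_{k,i} - mean_i) · (x_{k,j} - mean_j), with n-1 = 5.
  S[U,U] = ((0.5)·(0.5) + (1.5)·(1.5) + (0.5)·(0.5) + (-1.5)·(-1.5) + (-2.5)·(-2.5) + (1.5)·(1.5)) / 5 = 13.5/5 = 2.7
  S[U,V] = ((0.5)·(1.6667) + (1.5)·(2.6667) + (0.5)·(0.6667) + (-1.5)·(-1.3333) + (-2.5)·(-2.3333) + (1.5)·(-1.3333)) / 5 = 11/5 = 2.2
  S[U,W] = ((0.5)·(-0.5) + (1.5)·(-2.5) + (0.5)·(-2.5) + (-1.5)·(2.5) + (-2.5)·(-1.5) + (1.5)·(4.5)) / 5 = 1.5/5 = 0.3
  S[V,V] = ((1.6667)·(1.6667) + (2.6667)·(2.6667) + (0.6667)·(0.6667) + (-1.3333)·(-1.3333) + (-2.3333)·(-2.3333) + (-1.3333)·(-1.3333)) / 5 = 19.3333/5 = 3.8667
  S[V,W] = ((1.6667)·(-0.5) + (2.6667)·(-2.5) + (0.6667)·(-2.5) + (-1.3333)·(2.5) + (-2.3333)·(-1.5) + (-1.3333)·(4.5)) / 5 = -15/5 = -3
  S[W,W] = ((-0.5)·(-0.5) + (-2.5)·(-2.5) + (-2.5)·(-2.5) + (2.5)·(2.5) + (-1.5)·(-1.5) + (4.5)·(4.5)) / 5 = 41.5/5 = 8.3

S is symmetric (S[j,i] = S[i,j]). Assembling:

S = [[2.7, 2.2, 0.3],
 [2.2, 3.8667, -3],
 [0.3, -3, 8.3]]


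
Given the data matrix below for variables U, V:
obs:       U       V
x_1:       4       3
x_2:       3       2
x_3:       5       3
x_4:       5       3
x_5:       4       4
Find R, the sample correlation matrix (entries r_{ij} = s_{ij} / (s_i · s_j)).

Step 1 — column means:
  mean(U) = (4 + 3 + 5 + 5 + 4) / 5 = 21/5 = 4.2
  mean(V) = (3 + 2 + 3 + 3 + 4) / 5 = 15/5 = 3

Step 2 — sample variances and covariances s[i,j] = (1/(n-1)) · Σ_k (x_{k,i} - mean_i) · (x_{k,j} - mean_j), with n-1 = 4:
  s[U,U] = ((-0.2)·(-0.2) + (-1.2)·(-1.2) + (0.8)·(0.8) + (0.8)·(0.8) + (-0.2)·(-0.2)) / 4 = 2.8/4 = 0.7
  s[U,V] = ((-0.2)·(0) + (-1.2)·(-1) + (0.8)·(0) + (0.8)·(0) + (-0.2)·(1)) / 4 = 1/4 = 0.25
  s[V,V] = ((0)·(0) + (-1)·(-1) + (0)·(0) + (0)·(0) + (1)·(1)) / 4 = 2/4 = 0.5
  Sample standard deviations s_i = √(s[i,i]):
  s(U) = √(0.7) = 0.8367
  s(V) = √(0.5) = 0.7071

Step 3 — r_{ij} = s_{ij} / (s_i · s_j):
  r[U,U] = 1 (diagonal).
  r[U,V] = 0.25 / (0.8367 · 0.7071) = 0.25 / 0.5916 = 0.4226
  r[V,V] = 1 (diagonal).

R is symmetric with unit diagonal. Assembling:

R = [[1, 0.4226],
 [0.4226, 1]]


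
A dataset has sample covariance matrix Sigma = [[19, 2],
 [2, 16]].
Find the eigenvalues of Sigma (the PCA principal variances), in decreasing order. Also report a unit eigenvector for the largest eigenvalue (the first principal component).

Step 1 — characteristic polynomial of 2×2 Sigma:
  det(Sigma - λI) = λ² - trace · λ + det = 0.
  trace = 19 + 16 = 35, det = 19·16 - (2)² = 300.
Step 2 — discriminant:
  Δ = trace² - 4·det = 1225 - 1200 = 25.
Step 3 — eigenvalues:
  λ = (trace ± √Δ)/2 = (35 ± 5)/2,
  λ_1 = 20,  λ_2 = 15.

Step 4 — unit eigenvector for λ_1: solve (Sigma - λ_1 I)v = 0. First row:
  (19 - 20)·v_x + (2)·v_y = 0, i.e. (-1)·v_x + (2)·v_y = 0,
  so v ∝ (b, λ_1 - a) = (2, 1) = u.
  ||u|| = √((2)² + (1)²) = √(5) ≈ 2.2361,
  v_1 = u/||u|| ≈ (0.8944, 0.4472) (||v_1|| = 1).

λ_1 = 20,  λ_2 = 15;  v_1 ≈ (0.8944, 0.4472)


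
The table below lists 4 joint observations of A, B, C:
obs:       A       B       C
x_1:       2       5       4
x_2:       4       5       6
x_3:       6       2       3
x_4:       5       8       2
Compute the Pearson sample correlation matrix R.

Step 1 — column means:
  mean(A) = (2 + 4 + 6 + 5) / 4 = 17/4 = 4.25
  mean(B) = (5 + 5 + 2 + 8) / 4 = 20/4 = 5
  mean(C) = (4 + 6 + 3 + 2) / 4 = 15/4 = 3.75

Step 2 — sample variances and covariances s[i,j] = (1/(n-1)) · Σ_k (x_{k,i} - mean_i) · (x_{k,j} - mean_j), with n-1 = 3:
  s[A,A] = ((-2.25)·(-2.25) + (-0.25)·(-0.25) + (1.75)·(1.75) + (0.75)·(0.75)) / 3 = 8.75/3 = 2.9167
  s[A,B] = ((-2.25)·(0) + (-0.25)·(0) + (1.75)·(-3) + (0.75)·(3)) / 3 = -3/3 = -1
  s[A,C] = ((-2.25)·(0.25) + (-0.25)·(2.25) + (1.75)·(-0.75) + (0.75)·(-1.75)) / 3 = -3.75/3 = -1.25
  s[B,B] = ((0)·(0) + (0)·(0) + (-3)·(-3) + (3)·(3)) / 3 = 18/3 = 6
  s[B,C] = ((0)·(0.25) + (0)·(2.25) + (-3)·(-0.75) + (3)·(-1.75)) / 3 = -3/3 = -1
  s[C,C] = ((0.25)·(0.25) + (2.25)·(2.25) + (-0.75)·(-0.75) + (-1.75)·(-1.75)) / 3 = 8.75/3 = 2.9167
  Sample standard deviations s_i = √(s[i,i]):
  s(A) = √(2.9167) = 1.7078
  s(B) = √(6) = 2.4495
  s(C) = √(2.9167) = 1.7078

Step 3 — r_{ij} = s_{ij} / (s_i · s_j):
  r[A,A] = 1 (diagonal).
  r[A,B] = -1 / (1.7078 · 2.4495) = -1 / 4.1833 = -0.239
  r[A,C] = -1.25 / (1.7078 · 1.7078) = -1.25 / 2.9167 = -0.4286
  r[B,B] = 1 (diagonal).
  r[B,C] = -1 / (2.4495 · 1.7078) = -1 / 4.1833 = -0.239
  r[C,C] = 1 (diagonal).

R is symmetric with unit diagonal. Assembling:

R = [[1, -0.239, -0.4286],
 [-0.239, 1, -0.239],
 [-0.4286, -0.239, 1]]


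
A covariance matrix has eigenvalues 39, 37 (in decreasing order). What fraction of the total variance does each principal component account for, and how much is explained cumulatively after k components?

Step 1 — total variance = trace(Sigma) = Σ λ_i = 39 + 37 = 76.

Step 2 — fraction explained by component i = λ_i / Σ λ:
  PC1: 39/76 = 0.5132
  PC2: 37/76 = 0.4868

Step 3 — cumulative fraction after k components = (λ_1 + ... + λ_k) / Σ λ:
  k = 1: 39/76 = 0.5132
  k = 2: (39 + 37)/76 = 76/76 = 1

Summary (fraction, with percent):

explained: PC1 0.5132 (51.32%), PC2 0.4868 (48.68%);  cumulative: 0.5132, 1


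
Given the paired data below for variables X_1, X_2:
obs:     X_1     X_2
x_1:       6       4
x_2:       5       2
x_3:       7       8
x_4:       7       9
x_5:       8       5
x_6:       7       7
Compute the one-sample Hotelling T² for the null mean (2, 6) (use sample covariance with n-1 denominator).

Step 1 — sample mean vector:
  mean(X_1) = (6 + 5 + 7 + 7 + 8 + 7) / 6 = 40/6 = 6.6667
  mean(X_2) = (4 + 2 + 8 + 9 + 5 + 7) / 6 = 35/6 = 5.8333
  x̄ = (6.6667, 5.8333),  deviation x̄ - mu_0 = (6.6667, 5.8333) - (2, 6) = (4.6667, -0.1667).

Step 2 — sample covariance matrix, S[i,j] = (1/(n-1)) · Σ_k (x_{k,i} - mean_i) · (x_{k,j} - mean_j), divisor n-1 = 5:
  S[X_1,X_1] = ((-0.6667)·(-0.6667) + (-1.6667)·(-1.6667) + (0.3333)·(0.3333) + (0.3333)·(0.3333) + (1.3333)·(1.3333) + (0.3333)·(0.3333)) / 5 = 5.3333/5 = 1.0667
  S[X_1,X_2] = ((-0.6667)·(-1.8333) + (-1.6667)·(-3.8333) + (0.3333)·(2.1667) + (0.3333)·(3.1667) + (1.3333)·(-0.8333) + (0.3333)·(1.1667)) / 5 = 8.6667/5 = 1.7333
  S[X_2,X_2] = ((-1.8333)·(-1.8333) + (-3.8333)·(-3.8333) + (2.1667)·(2.1667) + (3.1667)·(3.1667) + (-0.8333)·(-0.8333) + (1.1667)·(1.1667)) / 5 = 34.8333/5 = 6.9667
  S = [[1.0667, 1.7333],
 [1.7333, 6.9667]].

Step 3 — invert S. det(S) = 1.0667·6.9667 - (1.7333)² = 4.4267.
  S^{-1} = (1/det) · [[d, -b], [-b, a]] = [[1.5738, -0.3916],
 [-0.3916, 0.241]].

Step 4 — quadratic form (x̄ - mu_0)^T · S^{-1} · (x̄ - mu_0):
  S^{-1} · (x̄ - mu_0) = (7.4096, -1.8675),
  (x̄ - mu_0)^T · [...] = (4.6667)·(7.4096) + (-0.1667)·(-1.8675) = 34.8896.

Step 5 — scale by n: T² = 6 · 34.8896 = 209.3373.

T² ≈ 209.3373


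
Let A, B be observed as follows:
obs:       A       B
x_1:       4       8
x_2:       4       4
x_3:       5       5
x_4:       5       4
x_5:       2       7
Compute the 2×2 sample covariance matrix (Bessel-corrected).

Step 1 — column means:
  mean(A) = (4 + 4 + 5 + 5 + 2) / 5 = 20/5 = 4
  mean(B) = (8 + 4 + 5 + 4 + 7) / 5 = 28/5 = 5.6

Step 2 — sample covariance S[i,j] = (1/(n-1)) · Σ_k (x_{k,i} - mean_i) · (x_{k,j} - mean_j), with n-1 = 4.
  S[A,A] = ((0)·(0) + (0)·(0) + (1)·(1) + (1)·(1) + (-2)·(-2)) / 4 = 6/4 = 1.5
  S[A,B] = ((0)·(2.4) + (0)·(-1.6) + (1)·(-0.6) + (1)·(-1.6) + (-2)·(1.4)) / 4 = -5/4 = -1.25
  S[B,B] = ((2.4)·(2.4) + (-1.6)·(-1.6) + (-0.6)·(-0.6) + (-1.6)·(-1.6) + (1.4)·(1.4)) / 4 = 13.2/4 = 3.3

S is symmetric (S[j,i] = S[i,j]). Assembling:

S = [[1.5, -1.25],
 [-1.25, 3.3]]


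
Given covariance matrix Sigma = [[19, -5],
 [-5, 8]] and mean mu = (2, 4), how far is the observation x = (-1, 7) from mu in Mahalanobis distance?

Step 1 — centre the observation: (x - mu) = (-3, 3).

Step 2 — invert Sigma. det(Sigma) = 19·8 - (-5)² = 127.
  Sigma^{-1} = (1/det) · [[d, -b], [-b, a]] = [[0.063, 0.0394],
 [0.0394, 0.1496]].

Step 3 — form the quadratic (x - mu)^T · Sigma^{-1} · (x - mu):
  Sigma^{-1} · (x - mu) = (-0.0709, 0.3307).
  (x - mu)^T · [Sigma^{-1} · (x - mu)] = (-3)·(-0.0709) + (3)·(0.3307) = 1.2047.

Step 4 — take square root: d = √(1.2047) ≈ 1.0976.

d(x, mu) = √(1.2047) ≈ 1.0976


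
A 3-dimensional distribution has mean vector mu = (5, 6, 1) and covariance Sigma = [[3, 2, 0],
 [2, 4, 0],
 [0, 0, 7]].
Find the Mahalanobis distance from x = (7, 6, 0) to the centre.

Step 1 — centre the observation: (x - mu) = (2, 0, -1).

Step 2 — invert Sigma (cofactor / det for 3×3, or solve directly):
  Sigma^{-1} = [[0.5, -0.25, 0],
 [-0.25, 0.375, 0],
 [0, 0, 0.1429]].

Step 3 — form the quadratic (x - mu)^T · Sigma^{-1} · (x - mu):
  Sigma^{-1} · (x - mu) = (1, -0.5, -0.1429).
  (x - mu)^T · [Sigma^{-1} · (x - mu)] = (2)·(1) + (0)·(-0.5) + (-1)·(-0.1429) = 2.1429.

Step 4 — take square root: d = √(2.1429) ≈ 1.4639.

d(x, mu) = √(2.1429) ≈ 1.4639


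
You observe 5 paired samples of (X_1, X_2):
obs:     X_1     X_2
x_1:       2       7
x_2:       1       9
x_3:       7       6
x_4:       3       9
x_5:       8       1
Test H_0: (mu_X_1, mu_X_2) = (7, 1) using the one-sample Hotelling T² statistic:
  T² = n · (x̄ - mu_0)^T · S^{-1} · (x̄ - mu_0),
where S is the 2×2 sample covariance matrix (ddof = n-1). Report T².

Step 1 — sample mean vector:
  mean(X_1) = (2 + 1 + 7 + 3 + 8) / 5 = 21/5 = 4.2
  mean(X_2) = (7 + 9 + 6 + 9 + 1) / 5 = 32/5 = 6.4
  x̄ = (4.2, 6.4),  deviation x̄ - mu_0 = (4.2, 6.4) - (7, 1) = (-2.8, 5.4).

Step 2 — sample covariance matrix, S[i,j] = (1/(n-1)) · Σ_k (x_{k,i} - mean_i) · (x_{k,j} - mean_j), divisor n-1 = 4:
  S[X_1,X_1] = ((-2.2)·(-2.2) + (-3.2)·(-3.2) + (2.8)·(2.8) + (-1.2)·(-1.2) + (3.8)·(3.8)) / 4 = 38.8/4 = 9.7
  S[X_1,X_2] = ((-2.2)·(0.6) + (-3.2)·(2.6) + (2.8)·(-0.4) + (-1.2)·(2.6) + (3.8)·(-5.4)) / 4 = -34.4/4 = -8.6
  S[X_2,X_2] = ((0.6)·(0.6) + (2.6)·(2.6) + (-0.4)·(-0.4) + (2.6)·(2.6) + (-5.4)·(-5.4)) / 4 = 43.2/4 = 10.8
  S = [[9.7, -8.6],
 [-8.6, 10.8]].

Step 3 — invert S. det(S) = 9.7·10.8 - (-8.6)² = 30.8.
  S^{-1} = (1/det) · [[d, -b], [-b, a]] = [[0.3506, 0.2792],
 [0.2792, 0.3149]].

Step 4 — quadratic form (x̄ - mu_0)^T · S^{-1} · (x̄ - mu_0):
  S^{-1} · (x̄ - mu_0) = (0.526, 0.9188),
  (x̄ - mu_0)^T · [...] = (-2.8)·(0.526) + (5.4)·(0.9188) = 3.489.

Step 5 — scale by n: T² = 5 · 3.489 = 17.4448.

T² ≈ 17.4448
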